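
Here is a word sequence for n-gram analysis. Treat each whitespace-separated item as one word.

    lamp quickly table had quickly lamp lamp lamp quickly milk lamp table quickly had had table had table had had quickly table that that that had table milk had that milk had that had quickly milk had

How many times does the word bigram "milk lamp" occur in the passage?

1

Scanning the 36 overlapping bigram windows for "milk lamp":
  position 10–11: milk lamp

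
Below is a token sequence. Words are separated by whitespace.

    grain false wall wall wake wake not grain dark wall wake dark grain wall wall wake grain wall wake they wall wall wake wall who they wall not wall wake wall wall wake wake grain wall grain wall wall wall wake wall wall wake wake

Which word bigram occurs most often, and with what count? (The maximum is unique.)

"wall wake", 9 times

Bigram frequencies (highest first):
  wall wake: 9
  wall wall: 7
  grain wall: 4
  wake wake: 3
  wake wall: 3
  wake grain: 2
  … (15 more, each ≤ 2)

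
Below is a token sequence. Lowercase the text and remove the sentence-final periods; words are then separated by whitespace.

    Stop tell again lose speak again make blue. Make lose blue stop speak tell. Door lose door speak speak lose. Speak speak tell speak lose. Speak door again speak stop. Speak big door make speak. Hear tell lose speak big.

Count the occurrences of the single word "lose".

6

Scanning the 40 tokens for "lose":
  position 4: lose
  position 10: lose
  position 16: lose
  position 20: lose
  position 25: lose
  position 38: lose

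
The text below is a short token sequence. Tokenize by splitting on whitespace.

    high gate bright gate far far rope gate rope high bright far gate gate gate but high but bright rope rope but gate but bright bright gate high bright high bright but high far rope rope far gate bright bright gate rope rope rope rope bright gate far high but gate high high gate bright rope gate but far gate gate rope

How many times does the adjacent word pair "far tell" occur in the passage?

Scanning the 61 overlapping bigram windows for "far tell":
  (none found)

0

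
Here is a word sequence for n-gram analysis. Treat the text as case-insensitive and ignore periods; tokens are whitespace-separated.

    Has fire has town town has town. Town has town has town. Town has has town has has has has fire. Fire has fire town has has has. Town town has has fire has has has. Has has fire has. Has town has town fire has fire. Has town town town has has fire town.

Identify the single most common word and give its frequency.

"has", 29 times

Unigram frequencies (highest first):
  has: 29
  town: 17
  fire: 9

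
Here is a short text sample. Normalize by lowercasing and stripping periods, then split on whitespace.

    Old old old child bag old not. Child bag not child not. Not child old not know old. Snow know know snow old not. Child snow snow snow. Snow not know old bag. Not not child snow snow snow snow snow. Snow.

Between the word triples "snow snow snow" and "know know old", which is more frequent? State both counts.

"snow snow snow" (6 vs 0)

"snow snow snow": 6 occurrences
"know know old": 0 occurrences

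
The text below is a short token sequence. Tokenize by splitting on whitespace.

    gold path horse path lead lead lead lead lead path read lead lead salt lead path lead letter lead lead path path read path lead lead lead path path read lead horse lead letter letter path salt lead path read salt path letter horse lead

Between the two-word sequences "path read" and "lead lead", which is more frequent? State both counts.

"lead lead" (8 vs 4)

"path read": 4 occurrences
"lead lead": 8 occurrences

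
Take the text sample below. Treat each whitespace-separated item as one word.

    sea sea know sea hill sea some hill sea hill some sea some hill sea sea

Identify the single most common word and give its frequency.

"sea", 8 times

Unigram frequencies (highest first):
  sea: 8
  hill: 4
  some: 3
  know: 1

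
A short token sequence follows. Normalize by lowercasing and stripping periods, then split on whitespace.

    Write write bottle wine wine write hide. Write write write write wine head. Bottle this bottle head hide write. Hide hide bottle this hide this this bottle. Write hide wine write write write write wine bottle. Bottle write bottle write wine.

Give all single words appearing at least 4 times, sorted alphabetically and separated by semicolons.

bottle; hide; this; wine; write

Unigram counts meeting the condition (at least 4 times):
  bottle: 8
  hide: 6
  this: 4
  wine: 6
  write: 15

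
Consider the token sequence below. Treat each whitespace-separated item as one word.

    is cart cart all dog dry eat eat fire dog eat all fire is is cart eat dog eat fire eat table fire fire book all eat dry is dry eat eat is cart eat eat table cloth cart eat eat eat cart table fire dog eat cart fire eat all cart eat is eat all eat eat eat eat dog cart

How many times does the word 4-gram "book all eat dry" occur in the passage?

1

Scanning the 59 overlapping 4-gram windows for "book all eat dry":
  position 25–28: book all eat dry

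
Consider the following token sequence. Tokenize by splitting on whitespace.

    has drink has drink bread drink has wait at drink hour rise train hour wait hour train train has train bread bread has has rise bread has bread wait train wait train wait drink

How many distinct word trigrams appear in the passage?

34 tokens → 32 trigram windows in total.
Repeated trigrams (each contributes count−1 duplicates):
  wait train wait: 2
1 duplicate windows → 32 − 1 = 31 distinct.

31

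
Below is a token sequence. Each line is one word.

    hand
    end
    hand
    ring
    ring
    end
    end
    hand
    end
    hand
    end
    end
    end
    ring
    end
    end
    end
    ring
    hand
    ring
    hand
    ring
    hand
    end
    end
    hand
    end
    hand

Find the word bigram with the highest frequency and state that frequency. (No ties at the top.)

"end end", 6 times

Bigram frequencies (highest first):
  end end: 6
  hand end: 5
  end hand: 5
  hand ring: 3
  ring hand: 3
  ring end: 2
  … (2 more, each ≤ 2)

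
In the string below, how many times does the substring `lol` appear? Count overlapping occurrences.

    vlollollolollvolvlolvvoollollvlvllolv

7

Sliding a length-3 window over the 37 characters (35 positions):
  position 2–4: lol
  position 5–7: lol
  position 8–10: lol
  position 10–12: lol
  position 18–20: lol
  position 26–28: lol
  position 34–36: lol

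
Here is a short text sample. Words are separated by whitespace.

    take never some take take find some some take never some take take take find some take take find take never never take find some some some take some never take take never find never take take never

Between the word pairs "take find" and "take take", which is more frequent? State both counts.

"take find": 4 occurrences
"take take": 6 occurrences

"take take" (6 vs 4)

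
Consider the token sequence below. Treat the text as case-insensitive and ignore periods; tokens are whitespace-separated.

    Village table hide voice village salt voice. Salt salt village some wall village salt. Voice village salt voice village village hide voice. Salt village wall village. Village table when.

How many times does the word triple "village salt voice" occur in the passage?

3

Scanning the 27 overlapping trigram windows for "village salt voice":
  position 5–7: village salt voice
  position 13–15: village salt voice
  position 16–18: village salt voice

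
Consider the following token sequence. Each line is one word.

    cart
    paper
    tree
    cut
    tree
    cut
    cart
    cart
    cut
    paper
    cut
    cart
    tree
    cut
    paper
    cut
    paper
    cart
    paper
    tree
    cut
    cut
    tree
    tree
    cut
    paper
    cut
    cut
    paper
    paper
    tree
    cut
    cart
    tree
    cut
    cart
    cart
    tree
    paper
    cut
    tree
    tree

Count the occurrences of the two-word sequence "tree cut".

7

Scanning the 41 overlapping bigram windows for "tree cut":
  position 3–4: tree cut
  position 5–6: tree cut
  position 13–14: tree cut
  position 20–21: tree cut
  position 24–25: tree cut
  position 31–32: tree cut
  position 34–35: tree cut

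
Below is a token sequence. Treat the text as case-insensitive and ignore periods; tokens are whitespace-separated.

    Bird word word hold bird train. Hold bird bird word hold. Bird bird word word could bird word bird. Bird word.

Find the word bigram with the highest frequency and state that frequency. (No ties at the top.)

Bigram frequencies (highest first):
  bird word: 5
  hold bird: 3
  bird bird: 3
  word word: 2
  word hold: 2
  bird train: 1
  … (4 more, each ≤ 1)

"bird word", 5 times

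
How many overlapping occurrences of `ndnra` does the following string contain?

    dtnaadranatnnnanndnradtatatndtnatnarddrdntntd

Sliding a length-5 window over the 45 characters (41 positions):
  position 17–21: ndnra

1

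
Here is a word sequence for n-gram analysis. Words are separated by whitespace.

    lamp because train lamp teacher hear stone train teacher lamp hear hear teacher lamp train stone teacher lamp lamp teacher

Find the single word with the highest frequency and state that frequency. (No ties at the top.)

Unigram frequencies (highest first):
  lamp: 6
  teacher: 5
  train: 3
  hear: 3
  stone: 2
  because: 1

"lamp", 6 times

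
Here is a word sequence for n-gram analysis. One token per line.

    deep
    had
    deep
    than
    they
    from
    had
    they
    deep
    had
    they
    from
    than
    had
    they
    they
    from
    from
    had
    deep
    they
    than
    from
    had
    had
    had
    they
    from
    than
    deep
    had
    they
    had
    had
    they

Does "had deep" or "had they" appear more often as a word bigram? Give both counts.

"had they" (6 vs 2)

"had deep": 2 occurrences
"had they": 6 occurrences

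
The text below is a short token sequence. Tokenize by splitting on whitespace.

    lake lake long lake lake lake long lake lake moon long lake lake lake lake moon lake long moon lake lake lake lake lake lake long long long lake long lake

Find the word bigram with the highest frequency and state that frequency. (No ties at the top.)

Bigram frequencies (highest first):
  lake lake: 12
  lake long: 5
  long lake: 5
  lake moon: 2
  moon lake: 2
  long long: 2
  … (2 more, each ≤ 1)

"lake lake", 12 times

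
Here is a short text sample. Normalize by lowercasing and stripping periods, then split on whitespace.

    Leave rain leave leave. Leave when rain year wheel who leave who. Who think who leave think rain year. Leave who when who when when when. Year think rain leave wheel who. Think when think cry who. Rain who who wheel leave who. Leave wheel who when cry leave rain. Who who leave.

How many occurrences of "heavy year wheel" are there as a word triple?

0

Scanning the 51 overlapping trigram windows for "heavy year wheel":
  (none found)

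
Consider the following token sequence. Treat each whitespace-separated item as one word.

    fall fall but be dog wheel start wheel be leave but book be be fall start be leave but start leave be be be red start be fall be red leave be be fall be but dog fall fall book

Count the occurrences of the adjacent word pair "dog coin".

0

Scanning the 39 overlapping bigram windows for "dog coin":
  (none found)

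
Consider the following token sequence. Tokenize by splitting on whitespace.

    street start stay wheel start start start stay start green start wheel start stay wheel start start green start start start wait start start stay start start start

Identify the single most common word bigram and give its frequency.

Bigram frequencies (highest first):
  start start: 8
  start stay: 4
  wheel start: 3
  stay wheel: 2
  stay start: 2
  start green: 2
  … (5 more, each ≤ 2)

"start start", 8 times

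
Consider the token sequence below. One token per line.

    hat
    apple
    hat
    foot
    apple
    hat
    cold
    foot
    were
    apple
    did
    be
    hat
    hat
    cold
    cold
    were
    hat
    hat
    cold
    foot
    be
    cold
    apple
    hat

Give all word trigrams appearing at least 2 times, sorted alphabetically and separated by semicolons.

Trigram counts meeting the condition (at least 2 times):
  hat cold foot: 2
  hat hat cold: 2

hat cold foot; hat hat cold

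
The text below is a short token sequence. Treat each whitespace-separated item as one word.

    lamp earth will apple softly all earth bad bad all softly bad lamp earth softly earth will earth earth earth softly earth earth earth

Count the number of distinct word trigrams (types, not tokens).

20

24 tokens → 22 trigram windows in total.
Repeated trigrams (each contributes count−1 duplicates):
  earth earth earth: 2
  earth softly earth: 2
2 duplicate windows → 22 − 2 = 20 distinct.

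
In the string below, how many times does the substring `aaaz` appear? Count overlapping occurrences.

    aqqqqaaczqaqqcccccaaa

0

Sliding a length-4 window over the 21 characters (18 positions):
  (no match at any position)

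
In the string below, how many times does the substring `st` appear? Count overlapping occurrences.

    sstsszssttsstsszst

Sliding a length-2 window over the 18 characters (17 positions):
  position 2–3: st
  position 8–9: st
  position 12–13: st
  position 17–18: st

4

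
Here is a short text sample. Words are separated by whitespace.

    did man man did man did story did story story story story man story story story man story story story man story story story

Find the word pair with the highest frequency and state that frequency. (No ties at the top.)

"story story", 9 times

Bigram frequencies (highest first):
  story story: 9
  story man: 3
  man story: 3
  did man: 2
  man did: 2
  did story: 2
  … (2 more, each ≤ 1)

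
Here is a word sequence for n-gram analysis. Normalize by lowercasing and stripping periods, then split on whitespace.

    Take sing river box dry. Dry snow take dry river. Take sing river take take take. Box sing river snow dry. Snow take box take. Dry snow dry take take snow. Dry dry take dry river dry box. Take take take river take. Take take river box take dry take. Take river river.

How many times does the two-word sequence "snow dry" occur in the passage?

Scanning the 52 overlapping bigram windows for "snow dry":
  position 20–21: snow dry
  position 27–28: snow dry
  position 31–32: snow dry

3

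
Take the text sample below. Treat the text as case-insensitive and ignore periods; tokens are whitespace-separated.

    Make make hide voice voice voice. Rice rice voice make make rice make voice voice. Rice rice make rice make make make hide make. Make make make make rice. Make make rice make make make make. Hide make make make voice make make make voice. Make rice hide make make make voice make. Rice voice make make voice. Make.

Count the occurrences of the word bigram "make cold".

0

Scanning the 58 overlapping bigram windows for "make cold":
  (none found)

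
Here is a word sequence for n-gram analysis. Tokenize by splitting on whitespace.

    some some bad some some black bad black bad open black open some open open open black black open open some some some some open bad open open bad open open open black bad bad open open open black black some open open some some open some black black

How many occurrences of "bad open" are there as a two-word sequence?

4

Scanning the 48 overlapping bigram windows for "bad open":
  position 9–10: bad open
  position 26–27: bad open
  position 29–30: bad open
  position 35–36: bad open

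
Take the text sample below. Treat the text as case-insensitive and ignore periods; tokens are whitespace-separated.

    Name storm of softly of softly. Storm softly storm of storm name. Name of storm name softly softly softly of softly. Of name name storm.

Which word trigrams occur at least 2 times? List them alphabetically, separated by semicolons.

of softly of; of storm name; softly of softly

Trigram counts meeting the condition (at least 2 times):
  of softly of: 2
  of storm name: 2
  softly of softly: 2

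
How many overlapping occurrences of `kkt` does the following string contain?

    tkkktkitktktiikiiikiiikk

1

Sliding a length-3 window over the 24 characters (22 positions):
  position 3–5: kkt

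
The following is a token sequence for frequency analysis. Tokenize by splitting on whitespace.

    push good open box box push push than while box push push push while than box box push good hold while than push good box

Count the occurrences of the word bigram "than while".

1

Scanning the 24 overlapping bigram windows for "than while":
  position 8–9: than while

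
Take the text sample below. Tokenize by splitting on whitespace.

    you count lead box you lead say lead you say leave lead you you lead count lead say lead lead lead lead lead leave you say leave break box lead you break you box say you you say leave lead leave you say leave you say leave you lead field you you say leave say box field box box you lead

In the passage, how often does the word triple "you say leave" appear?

6

Scanning the 59 overlapping trigram windows for "you say leave":
  position 9–11: you say leave
  position 25–27: you say leave
  position 37–39: you say leave
  position 42–44: you say leave
  position 45–47: you say leave
  position 52–54: you say leave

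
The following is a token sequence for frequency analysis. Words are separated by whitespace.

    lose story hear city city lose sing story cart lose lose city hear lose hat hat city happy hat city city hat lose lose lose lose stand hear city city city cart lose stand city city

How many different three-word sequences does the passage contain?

36 tokens → 34 trigram windows in total.
Repeated trigrams (each contributes count−1 duplicates):
  hear city city: 2
  lose lose lose: 2
2 duplicate windows → 34 − 2 = 32 distinct.

32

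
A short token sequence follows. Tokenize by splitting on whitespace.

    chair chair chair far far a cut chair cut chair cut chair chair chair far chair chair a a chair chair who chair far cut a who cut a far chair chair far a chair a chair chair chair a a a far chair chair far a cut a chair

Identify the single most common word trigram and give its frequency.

Trigram frequencies (highest first):
  chair chair far: 4
  chair chair chair: 3
  far chair chair: 3
  far a cut: 2
  cut chair cut: 2
  chair cut chair: 2
  … (27 more, each ≤ 2)

"chair chair far", 4 times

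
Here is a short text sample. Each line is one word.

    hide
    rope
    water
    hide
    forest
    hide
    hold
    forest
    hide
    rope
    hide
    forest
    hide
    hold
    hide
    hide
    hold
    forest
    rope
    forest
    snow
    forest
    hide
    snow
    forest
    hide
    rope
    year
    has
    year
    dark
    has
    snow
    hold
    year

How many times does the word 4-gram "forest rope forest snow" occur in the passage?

1

Scanning the 32 overlapping 4-gram windows for "forest rope forest snow":
  position 18–21: forest rope forest snow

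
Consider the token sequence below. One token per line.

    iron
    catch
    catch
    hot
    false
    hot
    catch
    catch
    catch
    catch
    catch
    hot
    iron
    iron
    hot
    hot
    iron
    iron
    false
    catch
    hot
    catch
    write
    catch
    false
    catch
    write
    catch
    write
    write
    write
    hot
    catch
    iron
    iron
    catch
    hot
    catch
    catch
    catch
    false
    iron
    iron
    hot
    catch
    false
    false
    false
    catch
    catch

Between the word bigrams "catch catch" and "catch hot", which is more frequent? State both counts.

"catch catch" (8 vs 4)

"catch catch": 8 occurrences
"catch hot": 4 occurrences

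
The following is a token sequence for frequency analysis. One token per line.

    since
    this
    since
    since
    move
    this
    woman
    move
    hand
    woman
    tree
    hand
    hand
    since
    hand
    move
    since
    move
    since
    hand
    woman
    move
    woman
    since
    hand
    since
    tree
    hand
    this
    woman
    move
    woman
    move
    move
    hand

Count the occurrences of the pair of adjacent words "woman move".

4

Scanning the 34 overlapping bigram windows for "woman move":
  position 7–8: woman move
  position 21–22: woman move
  position 30–31: woman move
  position 32–33: woman move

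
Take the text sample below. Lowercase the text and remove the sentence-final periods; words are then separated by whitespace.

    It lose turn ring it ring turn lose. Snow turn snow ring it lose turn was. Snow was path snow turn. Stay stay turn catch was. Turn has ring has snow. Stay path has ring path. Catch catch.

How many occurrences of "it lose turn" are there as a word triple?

Scanning the 36 overlapping trigram windows for "it lose turn":
  position 1–3: it lose turn
  position 13–15: it lose turn

2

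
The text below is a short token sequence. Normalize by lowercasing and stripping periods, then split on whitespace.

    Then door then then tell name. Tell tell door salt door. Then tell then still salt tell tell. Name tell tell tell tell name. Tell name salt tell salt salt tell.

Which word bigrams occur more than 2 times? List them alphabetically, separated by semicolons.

name tell; salt tell; tell name; tell tell

Bigram counts meeting the condition (more than 2 times):
  name tell: 3
  salt tell: 3
  tell name: 4
  tell tell: 5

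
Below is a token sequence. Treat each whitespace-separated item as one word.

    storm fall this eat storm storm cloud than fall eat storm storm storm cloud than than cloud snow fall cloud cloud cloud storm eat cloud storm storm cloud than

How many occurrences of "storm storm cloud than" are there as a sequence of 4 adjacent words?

3

Scanning the 26 overlapping 4-gram windows for "storm storm cloud than":
  position 5–8: storm storm cloud than
  position 12–15: storm storm cloud than
  position 26–29: storm storm cloud than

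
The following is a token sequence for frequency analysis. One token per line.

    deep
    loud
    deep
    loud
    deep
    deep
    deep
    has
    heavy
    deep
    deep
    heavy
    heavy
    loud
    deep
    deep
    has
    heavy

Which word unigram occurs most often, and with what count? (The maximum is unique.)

"deep", 9 times

Unigram frequencies (highest first):
  deep: 9
  heavy: 4
  loud: 3
  has: 2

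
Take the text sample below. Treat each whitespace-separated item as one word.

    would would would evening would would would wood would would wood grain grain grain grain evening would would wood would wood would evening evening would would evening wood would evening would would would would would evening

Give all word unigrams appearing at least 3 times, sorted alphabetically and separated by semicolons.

Unigram counts meeting the condition (at least 3 times):
  evening: 7
  grain: 4
  wood: 5
  would: 20

evening; grain; wood; would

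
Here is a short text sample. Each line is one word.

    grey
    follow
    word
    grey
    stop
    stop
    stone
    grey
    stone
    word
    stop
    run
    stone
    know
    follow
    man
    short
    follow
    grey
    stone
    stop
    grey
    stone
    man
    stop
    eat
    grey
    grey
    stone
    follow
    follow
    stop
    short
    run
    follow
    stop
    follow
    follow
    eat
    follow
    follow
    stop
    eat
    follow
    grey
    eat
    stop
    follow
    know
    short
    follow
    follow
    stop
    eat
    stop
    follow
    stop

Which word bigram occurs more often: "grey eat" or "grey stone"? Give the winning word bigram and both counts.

"grey stone" (4 vs 1)

"grey eat": 1 occurrence
"grey stone": 4 occurrences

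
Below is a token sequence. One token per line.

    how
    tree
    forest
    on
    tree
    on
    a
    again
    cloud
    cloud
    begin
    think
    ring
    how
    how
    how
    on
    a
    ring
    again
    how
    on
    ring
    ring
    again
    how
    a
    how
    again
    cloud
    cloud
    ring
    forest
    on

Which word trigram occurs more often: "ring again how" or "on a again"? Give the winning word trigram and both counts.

"ring again how": 2 occurrences
"on a again": 1 occurrence

"ring again how" (2 vs 1)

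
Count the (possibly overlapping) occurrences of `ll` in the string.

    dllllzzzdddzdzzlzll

Sliding a length-2 window over the 19 characters (18 positions):
  position 2–3: ll
  position 3–4: ll
  position 4–5: ll
  position 18–19: ll

4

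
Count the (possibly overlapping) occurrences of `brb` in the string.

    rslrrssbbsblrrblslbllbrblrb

Sliding a length-3 window over the 27 characters (25 positions):
  position 22–24: brb

1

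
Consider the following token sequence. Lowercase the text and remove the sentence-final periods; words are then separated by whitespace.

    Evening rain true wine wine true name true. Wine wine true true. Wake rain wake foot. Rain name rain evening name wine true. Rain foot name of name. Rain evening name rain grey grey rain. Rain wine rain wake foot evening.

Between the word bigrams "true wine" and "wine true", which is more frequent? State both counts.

"true wine": 2 occurrences
"wine true": 3 occurrences

"wine true" (3 vs 2)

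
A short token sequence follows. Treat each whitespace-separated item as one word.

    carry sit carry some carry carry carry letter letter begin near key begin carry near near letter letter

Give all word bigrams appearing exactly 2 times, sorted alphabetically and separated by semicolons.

Bigram counts meeting the condition (exactly 2 times):
  carry carry: 2
  letter letter: 2

carry carry; letter letter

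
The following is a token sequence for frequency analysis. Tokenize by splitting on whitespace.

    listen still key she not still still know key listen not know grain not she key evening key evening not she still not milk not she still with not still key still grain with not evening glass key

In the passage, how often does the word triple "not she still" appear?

2

Scanning the 36 overlapping trigram windows for "not she still":
  position 20–22: not she still
  position 25–27: not she still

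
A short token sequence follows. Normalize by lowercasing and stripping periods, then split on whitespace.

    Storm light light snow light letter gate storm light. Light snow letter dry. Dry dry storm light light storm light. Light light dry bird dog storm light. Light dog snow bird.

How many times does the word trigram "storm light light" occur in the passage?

5

Scanning the 29 overlapping trigram windows for "storm light light":
  position 1–3: storm light light
  position 8–10: storm light light
  position 16–18: storm light light
  position 19–21: storm light light
  position 26–28: storm light light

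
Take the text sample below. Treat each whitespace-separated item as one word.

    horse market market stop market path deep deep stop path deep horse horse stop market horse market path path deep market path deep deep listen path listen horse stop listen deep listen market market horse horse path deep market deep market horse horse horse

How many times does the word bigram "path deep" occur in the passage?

5

Scanning the 43 overlapping bigram windows for "path deep":
  position 6–7: path deep
  position 10–11: path deep
  position 19–20: path deep
  position 22–23: path deep
  position 37–38: path deep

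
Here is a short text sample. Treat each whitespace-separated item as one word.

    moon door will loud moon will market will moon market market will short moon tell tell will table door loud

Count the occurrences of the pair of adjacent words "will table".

1

Scanning the 19 overlapping bigram windows for "will table":
  position 17–18: will table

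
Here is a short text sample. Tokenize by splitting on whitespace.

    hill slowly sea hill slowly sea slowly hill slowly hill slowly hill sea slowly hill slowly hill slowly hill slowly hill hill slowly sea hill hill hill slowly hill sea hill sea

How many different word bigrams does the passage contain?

7

32 tokens → 31 bigram windows in total.
Repeated bigrams (each contributes count−1 duplicates):
  hill slowly: 9
  slowly hill: 8
  hill hill: 3
  hill sea: 3
  sea hill: 3
  slowly sea: 3
  sea slowly: 2
24 duplicate windows → 31 − 24 = 7 distinct.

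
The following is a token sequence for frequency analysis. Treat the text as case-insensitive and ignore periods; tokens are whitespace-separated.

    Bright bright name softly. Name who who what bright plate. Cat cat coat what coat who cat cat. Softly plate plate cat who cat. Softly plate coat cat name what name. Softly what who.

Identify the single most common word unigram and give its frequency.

"cat", 7 times

Unigram frequencies (highest first):
  cat: 7
  who: 5
  name: 4
  softly: 4
  what: 4
  plate: 4
  … (2 more, each ≤ 3)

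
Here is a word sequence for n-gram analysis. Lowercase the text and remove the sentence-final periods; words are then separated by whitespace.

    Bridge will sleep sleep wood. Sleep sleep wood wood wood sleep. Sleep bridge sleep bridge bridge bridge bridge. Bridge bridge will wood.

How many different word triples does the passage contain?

22 tokens → 20 trigram windows in total.
Repeated trigrams (each contributes count−1 duplicates):
  bridge bridge bridge: 4
  sleep sleep wood: 2
  wood sleep sleep: 2
5 duplicate windows → 20 − 5 = 15 distinct.

15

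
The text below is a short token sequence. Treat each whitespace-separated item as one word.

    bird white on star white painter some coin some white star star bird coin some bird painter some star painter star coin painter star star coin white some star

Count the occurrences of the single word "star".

8

Scanning the 29 tokens for "star":
  position 4: star
  position 11: star
  position 12: star
  position 19: star
  position 21: star
  position 24: star
  position 25: star
  position 29: star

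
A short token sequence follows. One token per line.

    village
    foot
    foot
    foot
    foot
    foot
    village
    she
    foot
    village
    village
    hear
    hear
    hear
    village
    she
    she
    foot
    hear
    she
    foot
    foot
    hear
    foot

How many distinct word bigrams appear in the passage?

13

24 tokens → 23 bigram windows in total.
Repeated bigrams (each contributes count−1 duplicates):
  foot foot: 5
  she foot: 3
  foot hear: 2
  foot village: 2
  hear hear: 2
  village she: 2
10 duplicate windows → 23 − 10 = 13 distinct.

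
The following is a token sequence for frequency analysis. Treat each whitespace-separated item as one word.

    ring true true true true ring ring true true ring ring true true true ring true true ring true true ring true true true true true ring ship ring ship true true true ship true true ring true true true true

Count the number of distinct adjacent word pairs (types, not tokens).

41 tokens → 40 bigram windows in total.
Repeated bigrams (each contributes count−1 duplicates):
  true true: 18
  ring true: 7
  true ring: 7
  ring ring: 2
  ring ship: 2
  ship true: 2
32 duplicate windows → 40 − 32 = 8 distinct.

8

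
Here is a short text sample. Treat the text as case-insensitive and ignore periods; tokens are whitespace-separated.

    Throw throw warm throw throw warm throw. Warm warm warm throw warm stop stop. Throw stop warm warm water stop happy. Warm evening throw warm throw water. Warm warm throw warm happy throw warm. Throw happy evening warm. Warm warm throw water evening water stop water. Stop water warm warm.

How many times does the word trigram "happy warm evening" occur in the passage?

1

Scanning the 48 overlapping trigram windows for "happy warm evening":
  position 21–23: happy warm evening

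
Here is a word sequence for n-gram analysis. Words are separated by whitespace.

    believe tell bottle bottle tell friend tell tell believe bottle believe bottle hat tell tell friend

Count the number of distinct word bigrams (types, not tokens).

12

16 tokens → 15 bigram windows in total.
Repeated bigrams (each contributes count−1 duplicates):
  believe bottle: 2
  tell friend: 2
  tell tell: 2
3 duplicate windows → 15 − 3 = 12 distinct.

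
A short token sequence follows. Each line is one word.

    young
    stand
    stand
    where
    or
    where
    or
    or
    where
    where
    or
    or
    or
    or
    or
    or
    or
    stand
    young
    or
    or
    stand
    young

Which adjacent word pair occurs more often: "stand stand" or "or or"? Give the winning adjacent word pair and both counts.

"stand stand": 1 occurrence
"or or": 8 occurrences

"or or" (8 vs 1)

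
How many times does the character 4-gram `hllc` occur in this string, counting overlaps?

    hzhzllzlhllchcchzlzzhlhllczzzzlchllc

3

Sliding a length-4 window over the 36 characters (33 positions):
  position 9–12: hllc
  position 23–26: hllc
  position 33–36: hllc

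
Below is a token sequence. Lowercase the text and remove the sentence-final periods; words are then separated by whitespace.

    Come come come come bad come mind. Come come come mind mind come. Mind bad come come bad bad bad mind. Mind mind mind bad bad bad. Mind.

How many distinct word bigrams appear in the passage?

9

28 tokens → 27 bigram windows in total.
Repeated bigrams (each contributes count−1 duplicates):
  come come: 6
  bad bad: 4
  mind mind: 4
  come mind: 3
  bad come: 2
  bad mind: 2
  come bad: 2
  mind bad: 2
  … (1 more repeated)
18 duplicate windows → 27 − 18 = 9 distinct.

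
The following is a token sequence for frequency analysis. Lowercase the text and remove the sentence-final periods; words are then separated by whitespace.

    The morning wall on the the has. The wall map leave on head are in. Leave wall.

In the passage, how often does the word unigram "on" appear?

Scanning the 17 tokens for "on":
  position 4: on
  position 12: on

2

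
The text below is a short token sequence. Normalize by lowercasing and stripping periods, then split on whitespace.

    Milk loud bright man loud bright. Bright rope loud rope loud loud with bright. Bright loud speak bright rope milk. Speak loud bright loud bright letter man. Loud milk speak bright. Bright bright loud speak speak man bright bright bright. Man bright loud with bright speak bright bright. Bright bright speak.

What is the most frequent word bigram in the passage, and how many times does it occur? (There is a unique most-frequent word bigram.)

Bigram frequencies (highest first):
  bright bright: 9
  loud bright: 4
  bright loud: 4
  speak bright: 3
  bright man: 2
  man loud: 2
  … (18 more, each ≤ 2)

"bright bright", 9 times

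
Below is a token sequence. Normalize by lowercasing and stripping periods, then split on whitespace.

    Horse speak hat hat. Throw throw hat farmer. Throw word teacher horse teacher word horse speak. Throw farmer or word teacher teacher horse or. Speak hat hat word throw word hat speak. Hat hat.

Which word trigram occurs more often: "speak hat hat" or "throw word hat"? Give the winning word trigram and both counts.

"speak hat hat" (3 vs 1)

"speak hat hat": 3 occurrences
"throw word hat": 1 occurrence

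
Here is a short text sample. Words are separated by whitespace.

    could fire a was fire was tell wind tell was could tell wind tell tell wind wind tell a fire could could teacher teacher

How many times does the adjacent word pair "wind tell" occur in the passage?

Scanning the 23 overlapping bigram windows for "wind tell":
  position 8–9: wind tell
  position 13–14: wind tell
  position 17–18: wind tell

3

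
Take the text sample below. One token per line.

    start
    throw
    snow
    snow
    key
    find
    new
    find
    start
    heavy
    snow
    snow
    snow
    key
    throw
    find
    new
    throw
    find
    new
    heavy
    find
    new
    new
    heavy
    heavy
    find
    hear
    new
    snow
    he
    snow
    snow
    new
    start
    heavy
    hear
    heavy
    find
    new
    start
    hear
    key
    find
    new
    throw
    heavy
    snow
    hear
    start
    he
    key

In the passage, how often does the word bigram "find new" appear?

6

Scanning the 51 overlapping bigram windows for "find new":
  position 6–7: find new
  position 16–17: find new
  position 19–20: find new
  position 22–23: find new
  position 39–40: find new
  position 44–45: find new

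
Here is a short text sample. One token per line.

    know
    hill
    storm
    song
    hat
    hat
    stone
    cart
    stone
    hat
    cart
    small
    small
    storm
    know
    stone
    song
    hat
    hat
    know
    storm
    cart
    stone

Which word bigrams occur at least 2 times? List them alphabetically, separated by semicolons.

cart stone; hat hat; song hat

Bigram counts meeting the condition (at least 2 times):
  cart stone: 2
  hat hat: 2
  song hat: 2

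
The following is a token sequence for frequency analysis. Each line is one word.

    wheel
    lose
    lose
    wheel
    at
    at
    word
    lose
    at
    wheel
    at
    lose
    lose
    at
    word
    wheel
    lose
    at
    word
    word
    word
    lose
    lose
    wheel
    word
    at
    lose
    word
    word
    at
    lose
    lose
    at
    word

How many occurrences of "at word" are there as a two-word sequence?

Scanning the 33 overlapping bigram windows for "at word":
  position 6–7: at word
  position 14–15: at word
  position 18–19: at word
  position 33–34: at word

4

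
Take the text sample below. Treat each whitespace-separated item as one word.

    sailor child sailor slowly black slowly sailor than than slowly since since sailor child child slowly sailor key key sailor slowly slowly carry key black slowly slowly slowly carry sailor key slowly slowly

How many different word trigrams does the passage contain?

33 tokens → 31 trigram windows in total.
Repeated trigrams (each contributes count−1 duplicates):
  slowly slowly carry: 2
1 duplicate windows → 31 − 1 = 30 distinct.

30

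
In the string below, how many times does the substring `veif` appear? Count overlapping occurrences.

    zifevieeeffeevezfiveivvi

Sliding a length-4 window over the 24 characters (21 positions):
  (no match at any position)

0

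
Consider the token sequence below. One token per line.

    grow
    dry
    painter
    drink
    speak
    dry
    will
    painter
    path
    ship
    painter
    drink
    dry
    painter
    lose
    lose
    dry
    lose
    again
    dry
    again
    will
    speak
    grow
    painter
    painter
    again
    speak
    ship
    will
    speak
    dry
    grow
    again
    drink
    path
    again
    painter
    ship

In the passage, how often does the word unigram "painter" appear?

Scanning the 39 tokens for "painter":
  position 3: painter
  position 8: painter
  position 11: painter
  position 14: painter
  position 25: painter
  position 26: painter
  position 38: painter

7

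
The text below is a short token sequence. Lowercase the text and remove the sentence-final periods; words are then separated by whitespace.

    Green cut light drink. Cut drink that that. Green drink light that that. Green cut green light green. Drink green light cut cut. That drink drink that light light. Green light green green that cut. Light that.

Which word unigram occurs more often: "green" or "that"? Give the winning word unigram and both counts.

"green" (9 vs 8)

"green": 9 occurrences
"that": 8 occurrences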